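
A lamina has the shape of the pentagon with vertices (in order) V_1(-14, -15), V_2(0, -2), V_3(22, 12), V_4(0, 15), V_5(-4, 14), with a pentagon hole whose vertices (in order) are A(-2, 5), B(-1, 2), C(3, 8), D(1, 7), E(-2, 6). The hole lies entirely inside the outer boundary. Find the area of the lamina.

348

Outer boundary:
Σ = (28) + (44) + (330) + (60) + (256) = 718
Area = |Σ|/2 = 359.
Hole:
Σ = (1) + (-14) + (13) + (20) + (2) = 22
Area = |Σ|/2 = 11.
Net area = 359 − 11 = 348.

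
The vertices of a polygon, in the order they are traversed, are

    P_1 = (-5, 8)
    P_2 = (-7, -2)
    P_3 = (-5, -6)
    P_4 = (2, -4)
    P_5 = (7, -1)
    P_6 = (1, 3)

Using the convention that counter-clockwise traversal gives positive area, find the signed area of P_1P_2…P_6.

Apply the shoelace formula: 2A = Σ (x_i·y_{i+1} − x_{i+1}·y_i), indices taken mod 6.
P_1→P_2: (-5)(-2) − (-7)(8) = 66
P_2→P_3: (-7)(-6) − (-5)(-2) = 32
P_3→P_4: (-5)(-4) − (2)(-6) = 32
P_4→P_5: (2)(-1) − (7)(-4) = 26
P_5→P_6: (7)(3) − (1)(-1) = 22
P_6→P_1: (1)(8) − (-5)(3) = 23
Σ = 201
Signed area = Σ/2 = 100.5 (positive ⇒ counter-clockwise traversal).

100.5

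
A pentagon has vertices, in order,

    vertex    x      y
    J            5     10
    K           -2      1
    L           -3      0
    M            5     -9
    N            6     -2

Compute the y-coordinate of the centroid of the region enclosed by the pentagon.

Apply Gauss's area formula. First the cross-terms c_i = x_i·y_{i+1} − x_{i+1}·y_i:
  25, 3, 27, 44, 70  ⇒  2A = 169, A = 84.5.
Then Σ (y_i + y_{i+1})·c_i = 111, so ȳ = 111 / (6·84.5) = 37/169.

37/169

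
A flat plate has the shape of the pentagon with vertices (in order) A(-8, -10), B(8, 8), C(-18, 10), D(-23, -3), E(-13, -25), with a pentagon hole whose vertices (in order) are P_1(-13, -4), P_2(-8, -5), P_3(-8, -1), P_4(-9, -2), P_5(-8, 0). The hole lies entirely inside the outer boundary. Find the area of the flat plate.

483

Outer boundary:
Apply the shoelace (surveyor's) formula: 2A = Σ (x_i·y_{i+1} − x_{i+1}·y_i), indices taken mod 5.
Σ = (16) + (224) + (284) + (536) + (-70) = 990
Area = |Σ|/2 = 495.
Hole:
Apply Gauss's area formula: 2A = Σ (x_i·y_{i+1} − x_{i+1}·y_i), indices taken mod 5.
Σ = (33) + (-32) + (7) + (-16) + (32) = 24
Area = |Σ|/2 = 12.
Net area = 495 − 12 = 483.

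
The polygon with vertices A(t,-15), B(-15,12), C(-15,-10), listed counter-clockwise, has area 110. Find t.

The doubled signed area Σ (x_i y_{i+1} − x_{i+1} y_i) is linear in t.
With t=0 it equals 330; the coefficient of t is 22 (from the two edges through A).
So 22·t + 330 = 2·110 = 220 ⇒ t = -5.

-5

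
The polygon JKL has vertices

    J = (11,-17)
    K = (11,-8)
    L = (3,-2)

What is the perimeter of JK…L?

36

|JK| = √((0)² + (9)²) = √81 = 9
|KL| = √((-8)² + (6)²) = √100 = 10
|LJ| = √((8)² + (-15)²) = √289 = 17
Perimeter = 9 + 10 + 17 = 36.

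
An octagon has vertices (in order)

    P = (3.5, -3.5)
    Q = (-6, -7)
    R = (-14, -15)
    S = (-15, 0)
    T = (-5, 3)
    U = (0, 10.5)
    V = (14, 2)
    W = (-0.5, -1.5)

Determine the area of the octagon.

268

Apply the shoelace (surveyor's) formula: 2A = Σ (x_i·y_{i+1} − x_{i+1}·y_i), indices taken mod 8.
Σ = (-45.5) + (-8) + (-225) + (-45) + (-52.5) + (-147) + (-20) + (7) = -536
Area = |Σ|/2 = 268.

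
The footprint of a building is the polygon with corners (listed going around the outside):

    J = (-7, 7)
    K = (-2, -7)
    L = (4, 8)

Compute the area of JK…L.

Apply the shoelace (surveyor's) formula: 2A = Σ (x_i·y_{i+1} − x_{i+1}·y_i), indices taken mod 3.
Σ = (63) + (12) + (84) = 159
Area = |Σ|/2 = 79.5.

79.5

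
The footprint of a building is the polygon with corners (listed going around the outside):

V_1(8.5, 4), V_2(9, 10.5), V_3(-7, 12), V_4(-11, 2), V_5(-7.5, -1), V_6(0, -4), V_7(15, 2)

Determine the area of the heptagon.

255.875

Apply Gauss's area formula: 2A = Σ (x_i·y_{i+1} − x_{i+1}·y_i), indices taken mod 7.
Cross-terms: 53.25, 181.5, 118, 26, 30, 60, 43  ⇒  Σ = 511.75
Area = |Σ|/2 = 255.875.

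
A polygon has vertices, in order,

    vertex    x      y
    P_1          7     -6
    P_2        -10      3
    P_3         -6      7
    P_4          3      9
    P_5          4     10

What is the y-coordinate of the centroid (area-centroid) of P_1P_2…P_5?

299/114

Apply the surveyor's formula. First the cross-terms c_i = x_i·y_{i+1} − x_{i+1}·y_i:
  -39, -52, -75, -6, -94  ⇒  2A = -266, A = -133.
Then Σ (y_i + y_{i+1})·c_i = -2093, so ȳ = -2093 / (6·(-133)) = 299/114.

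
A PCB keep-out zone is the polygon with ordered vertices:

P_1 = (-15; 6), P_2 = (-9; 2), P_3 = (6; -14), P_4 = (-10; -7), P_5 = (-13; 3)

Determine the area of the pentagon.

99

Apply Gauss's area formula: 2A = Σ (x_i·y_{i+1} − x_{i+1}·y_i), indices taken mod 5.
Σ = (24) + (114) + (-182) + (-121) + (-33) = -198
Area = |Σ|/2 = 99.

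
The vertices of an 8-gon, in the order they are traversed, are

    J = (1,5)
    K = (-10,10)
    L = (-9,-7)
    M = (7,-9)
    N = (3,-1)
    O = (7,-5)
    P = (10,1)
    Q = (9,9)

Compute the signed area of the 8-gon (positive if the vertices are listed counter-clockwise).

268

Apply the surveyor's formula: 2A = Σ (x_i·y_{i+1} − x_{i+1}·y_i), indices taken mod 8.
Σ = (60) + (160) + (130) + (20) + (-8) + (57) + (81) + (36) = 536
Signed area = Σ/2 = 268 (positive ⇒ counter-clockwise traversal).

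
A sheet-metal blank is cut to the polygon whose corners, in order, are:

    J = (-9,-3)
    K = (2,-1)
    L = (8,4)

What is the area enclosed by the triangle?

21.5

Cross-terms: 15, 16, 12  ⇒  Σ = 43
Area = |Σ|/2 = 21.5.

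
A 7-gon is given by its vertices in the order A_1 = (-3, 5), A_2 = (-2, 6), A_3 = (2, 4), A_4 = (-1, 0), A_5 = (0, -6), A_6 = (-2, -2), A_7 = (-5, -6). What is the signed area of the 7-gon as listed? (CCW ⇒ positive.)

-35.5

Σ = (-8) + (-20) + (4) + (6) + (-12) + (2) + (-43) = -71
Signed area = Σ/2 = -35.5 (negative ⇒ clockwise traversal).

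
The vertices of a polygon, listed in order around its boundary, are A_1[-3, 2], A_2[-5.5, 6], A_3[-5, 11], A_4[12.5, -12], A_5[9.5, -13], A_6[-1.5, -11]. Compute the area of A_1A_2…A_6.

161.75

Cross-terms: -7, -30.5, -77.5, -48.5, -124, -36  ⇒  Σ = -323.5
Area = |Σ|/2 = 161.75.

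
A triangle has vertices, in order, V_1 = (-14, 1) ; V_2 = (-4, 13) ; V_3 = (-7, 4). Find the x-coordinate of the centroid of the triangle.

-25/3

Apply Gauss's area formula. First the cross-terms c_i = x_i·y_{i+1} − x_{i+1}·y_i:
  -178, 75, 49  ⇒  2A = -54, A = -27.
Then Σ (x_i + x_{i+1})·c_i = 1350, so x̄ = 1350 / (6·(-27)) = -25/3.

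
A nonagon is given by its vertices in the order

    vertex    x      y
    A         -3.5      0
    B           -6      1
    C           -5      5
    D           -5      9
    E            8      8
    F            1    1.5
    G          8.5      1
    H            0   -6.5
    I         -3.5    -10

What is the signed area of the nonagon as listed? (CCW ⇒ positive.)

Apply the shoelace (surveyor's) formula: 2A = Σ (x_i·y_{i+1} − x_{i+1}·y_i), indices taken mod 9.
A→B: (-3.5)(1) − (-6)(0) = -3.5
B→C: (-6)(5) − (-5)(1) = -25
C→D: (-5)(9) − (-5)(5) = -20
D→E: (-5)(8) − (8)(9) = -112
E→F: (8)(1.5) − (1)(8) = 4
F→G: (1)(1) − (8.5)(1.5) = -11.75
G→H: (8.5)(-6.5) − (0)(1) = -55.25
H→I: (0)(-10) − (-3.5)(-6.5) = -22.75
I→A: (-3.5)(0) − (-3.5)(-10) = -35
Σ = -281.25
Signed area = Σ/2 = -140.625 (negative ⇒ clockwise traversal).

-140.625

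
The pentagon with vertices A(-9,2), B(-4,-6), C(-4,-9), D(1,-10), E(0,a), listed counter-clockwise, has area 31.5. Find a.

-6

Write out the shoelace sum; only the two edges meeting at E involve a:
2·Area = [(1·a − 0·(-10)) + (0·2 − (-9)·a)] + 123
       = 10·a + 123 = 63
⇒ a = -6.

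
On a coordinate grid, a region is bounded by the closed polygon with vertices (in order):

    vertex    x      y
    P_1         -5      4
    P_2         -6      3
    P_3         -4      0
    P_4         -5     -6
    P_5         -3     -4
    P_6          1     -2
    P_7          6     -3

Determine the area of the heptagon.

Σ = (9) + (12) + (24) + (2) + (10) + (9) + (9) = 75
Area = |Σ|/2 = 37.5.

37.5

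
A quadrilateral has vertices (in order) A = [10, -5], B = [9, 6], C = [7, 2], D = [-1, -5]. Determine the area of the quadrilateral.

A→B: (10)(6) − (9)(-5) = 105
B→C: (9)(2) − (7)(6) = -24
C→D: (7)(-5) − (-1)(2) = -33
D→A: (-1)(-5) − (10)(-5) = 55
Σ = 103
Area = |Σ|/2 = 51.5.

51.5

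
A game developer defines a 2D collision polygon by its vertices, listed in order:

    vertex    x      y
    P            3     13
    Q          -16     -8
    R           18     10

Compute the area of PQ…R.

186

Apply the shoelace formula: 2A = Σ (x_i·y_{i+1} − x_{i+1}·y_i), indices taken mod 3.
Cross-terms: 184, -16, 204  ⇒  Σ = 372
Area = |Σ|/2 = 186.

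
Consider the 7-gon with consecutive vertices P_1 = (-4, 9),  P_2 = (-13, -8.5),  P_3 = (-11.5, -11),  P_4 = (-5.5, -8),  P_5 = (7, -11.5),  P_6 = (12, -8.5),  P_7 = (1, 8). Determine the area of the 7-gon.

Σ = (151) + (45.25) + (31.5) + (119.25) + (78.5) + (104.5) + (41) = 571
Area = |Σ|/2 = 285.5.

285.5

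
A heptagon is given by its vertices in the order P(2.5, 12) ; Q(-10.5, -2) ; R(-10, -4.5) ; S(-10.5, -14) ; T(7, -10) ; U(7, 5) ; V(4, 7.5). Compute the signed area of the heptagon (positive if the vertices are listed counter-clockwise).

305.375

Apply the shoelace (surveyor's) formula: 2A = Σ (x_i·y_{i+1} − x_{i+1}·y_i), indices taken mod 7.
Σ = (121) + (27.25) + (92.75) + (203) + (105) + (32.5) + (29.25) = 610.75
Signed area = Σ/2 = 305.375 (positive ⇒ counter-clockwise traversal).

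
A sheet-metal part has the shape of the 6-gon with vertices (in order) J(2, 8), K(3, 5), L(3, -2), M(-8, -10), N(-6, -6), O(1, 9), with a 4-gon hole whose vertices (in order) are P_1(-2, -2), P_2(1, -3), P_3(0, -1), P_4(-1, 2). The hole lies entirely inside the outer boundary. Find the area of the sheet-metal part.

69.5

Outer boundary:
Apply Gauss's area formula: 2A = Σ (x_i·y_{i+1} − x_{i+1}·y_i), indices taken mod 6.
Σ = (-14) + (-21) + (-46) + (-12) + (-48) + (-10) = -151
Area = |Σ|/2 = 75.5.
Hole:
Apply Gauss's area formula: 2A = Σ (x_i·y_{i+1} − x_{i+1}·y_i), indices taken mod 4.
P_1→P_2: (-2)(-3) − (1)(-2) = 8
P_2→P_3: (1)(-1) − (0)(-3) = -1
P_3→P_4: (0)(2) − (-1)(-1) = -1
P_4→P_1: (-1)(-2) − (-2)(2) = 6
Σ = 12
Area = |Σ|/2 = 6.
Net area = 75.5 − 6 = 69.5.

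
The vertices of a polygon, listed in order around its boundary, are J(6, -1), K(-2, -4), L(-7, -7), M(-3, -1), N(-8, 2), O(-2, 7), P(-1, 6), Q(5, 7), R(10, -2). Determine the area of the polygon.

120

Apply the shoelace formula: 2A = Σ (x_i·y_{i+1} − x_{i+1}·y_i), indices taken mod 9.
J→K: (6)(-4) − (-2)(-1) = -26
K→L: (-2)(-7) − (-7)(-4) = -14
L→M: (-7)(-1) − (-3)(-7) = -14
M→N: (-3)(2) − (-8)(-1) = -14
N→O: (-8)(7) − (-2)(2) = -52
O→P: (-2)(6) − (-1)(7) = -5
P→Q: (-1)(7) − (5)(6) = -37
Q→R: (5)(-2) − (10)(7) = -80
R→J: (10)(-1) − (6)(-2) = 2
Σ = -240
Area = |Σ|/2 = 120.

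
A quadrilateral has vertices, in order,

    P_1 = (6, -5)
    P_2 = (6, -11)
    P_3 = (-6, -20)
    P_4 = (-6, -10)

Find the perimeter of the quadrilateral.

|P_1P_2| = √((0)² + (-6)²) = √36 = 6
|P_2P_3| = √((-12)² + (-9)²) = √225 = 15
|P_3P_4| = √((0)² + (10)²) = √100 = 10
|P_4P_1| = √((12)² + (5)²) = √169 = 13
Perimeter = 6 + 15 + 10 + 13 = 44.

44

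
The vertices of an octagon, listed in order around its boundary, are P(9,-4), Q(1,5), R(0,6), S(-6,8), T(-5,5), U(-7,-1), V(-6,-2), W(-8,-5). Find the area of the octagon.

120

Apply the surveyor's formula: 2A = Σ (x_i·y_{i+1} − x_{i+1}·y_i), indices taken mod 8.
Σ = (49) + (6) + (36) + (10) + (40) + (8) + (14) + (77) = 240
Area = |Σ|/2 = 120.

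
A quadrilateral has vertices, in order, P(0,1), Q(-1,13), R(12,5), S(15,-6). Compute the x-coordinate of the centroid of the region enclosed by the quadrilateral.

1379/219

Apply the surveyor's formula. First the cross-terms c_i = x_i·y_{i+1} − x_{i+1}·y_i:
  1, -161, -147, 15  ⇒  2A = -292, A = -146.
Then Σ (x_i + x_{i+1})·c_i = -5516, so x̄ = -5516 / (6·(-146)) = 1379/219.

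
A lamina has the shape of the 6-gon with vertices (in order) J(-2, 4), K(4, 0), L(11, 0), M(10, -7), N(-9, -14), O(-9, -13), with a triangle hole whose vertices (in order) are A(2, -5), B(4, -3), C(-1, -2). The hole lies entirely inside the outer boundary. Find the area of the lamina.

177.5

Outer boundary:
Apply the surveyor's formula: 2A = Σ (x_i·y_{i+1} − x_{i+1}·y_i), indices taken mod 6.
Σ = (-16) + (0) + (-77) + (-203) + (-9) + (-62) = -367
Area = |Σ|/2 = 183.5.
Hole:
Apply Gauss's area formula: 2A = Σ (x_i·y_{i+1} − x_{i+1}·y_i), indices taken mod 3.
A→B: (2)(-3) − (4)(-5) = 14
B→C: (4)(-2) − (-1)(-3) = -11
C→A: (-1)(-5) − (2)(-2) = 9
Σ = 12
Area = |Σ|/2 = 6.
Net area = 183.5 − 6 = 177.5.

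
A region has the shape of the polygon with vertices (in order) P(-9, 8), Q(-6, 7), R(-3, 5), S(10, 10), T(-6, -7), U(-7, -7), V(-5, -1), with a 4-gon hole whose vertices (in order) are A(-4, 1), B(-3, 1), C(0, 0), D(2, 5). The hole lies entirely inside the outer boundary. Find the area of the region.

Outer boundary:
Apply Gauss's area formula: 2A = Σ (x_i·y_{i+1} − x_{i+1}·y_i), indices taken mod 7.
Σ = (-15) + (-9) + (-80) + (-10) + (-7) + (-28) + (-49) = -198
Area = |Σ|/2 = 99.
Hole:
Σ = (-1) + (0) + (0) + (22) = 21
Area = |Σ|/2 = 10.5.
Net area = 99 − 10.5 = 88.5.

88.5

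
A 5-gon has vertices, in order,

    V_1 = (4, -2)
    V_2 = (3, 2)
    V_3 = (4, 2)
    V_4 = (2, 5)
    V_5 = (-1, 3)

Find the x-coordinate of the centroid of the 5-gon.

Apply the shoelace (surveyor's) formula. First the cross-terms c_i = x_i·y_{i+1} − x_{i+1}·y_i:
  14, -2, 16, 11, -10  ⇒  2A = 29, A = 14.5.
Then Σ (x_i + x_{i+1})·c_i = 161, so x̄ = 161 / (6·14.5) = 161/87.

161/87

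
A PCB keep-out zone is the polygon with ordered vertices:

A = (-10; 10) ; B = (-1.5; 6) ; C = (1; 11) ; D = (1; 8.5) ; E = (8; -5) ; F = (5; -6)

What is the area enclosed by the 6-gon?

88

Σ = (-45) + (-22.5) + (-2.5) + (-73) + (-23) + (-10) = -176
Area = |Σ|/2 = 88.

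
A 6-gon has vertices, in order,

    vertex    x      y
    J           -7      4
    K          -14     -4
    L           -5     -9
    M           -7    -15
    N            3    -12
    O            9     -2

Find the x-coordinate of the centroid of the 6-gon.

-634/273

Apply the shoelace (surveyor's) formula. First the cross-terms c_i = x_i·y_{i+1} − x_{i+1}·y_i:
  84, 106, 12, 129, 102, 22  ⇒  2A = 455, A = 227.5.
Then Σ (x_i + x_{i+1})·c_i = -3170, so x̄ = -3170 / (6·227.5) = -634/273.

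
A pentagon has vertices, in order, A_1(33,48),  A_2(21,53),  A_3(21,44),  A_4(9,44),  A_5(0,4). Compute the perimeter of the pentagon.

|A_1A_2| = √((-12)² + (5)²) = √169 = 13
|A_2A_3| = √((0)² + (-9)²) = √81 = 9
|A_3A_4| = √((-12)² + (0)²) = √144 = 12
|A_4A_5| = √((-9)² + (-40)²) = √1681 = 41
|A_5A_1| = √((33)² + (44)²) = √3025 = 55
Perimeter = 13 + 9 + 12 + 41 + 55 = 130.

130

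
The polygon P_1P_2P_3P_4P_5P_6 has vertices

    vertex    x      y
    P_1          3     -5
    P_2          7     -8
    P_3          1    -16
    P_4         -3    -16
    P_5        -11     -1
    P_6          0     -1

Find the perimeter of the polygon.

52

|P_1P_2| = √((4)² + (-3)²) = √25 = 5
|P_2P_3| = √((-6)² + (-8)²) = √100 = 10
|P_3P_4| = √((-4)² + (0)²) = √16 = 4
|P_4P_5| = √((-8)² + (15)²) = √289 = 17
|P_5P_6| = √((11)² + (0)²) = √121 = 11
|P_6P_1| = √((3)² + (-4)²) = √25 = 5
Perimeter = 5 + 10 + 4 + 17 + 11 + 5 = 52.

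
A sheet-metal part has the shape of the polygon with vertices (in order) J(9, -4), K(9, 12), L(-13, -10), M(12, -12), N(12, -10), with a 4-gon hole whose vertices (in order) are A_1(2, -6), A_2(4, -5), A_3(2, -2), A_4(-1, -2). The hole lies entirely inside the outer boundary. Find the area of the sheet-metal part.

266

Outer boundary:
Apply Gauss's area formula: 2A = Σ (x_i·y_{i+1} − x_{i+1}·y_i), indices taken mod 5.
Cross-terms: 144, 66, 276, 24, 42  ⇒  Σ = 552
Area = |Σ|/2 = 276.
Hole:
Apply Gauss's area formula: 2A = Σ (x_i·y_{i+1} − x_{i+1}·y_i), indices taken mod 4.
A_1→A_2: (2)(-5) − (4)(-6) = 14
A_2→A_3: (4)(-2) − (2)(-5) = 2
A_3→A_4: (2)(-2) − (-1)(-2) = -6
A_4→A_1: (-1)(-6) − (2)(-2) = 10
Σ = 20
Area = |Σ|/2 = 10.
Net area = 276 − 10 = 266.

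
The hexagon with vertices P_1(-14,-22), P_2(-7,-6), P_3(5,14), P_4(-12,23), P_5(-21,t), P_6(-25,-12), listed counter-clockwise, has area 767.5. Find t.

21

Write out the shoelace sum; only the two edges meeting at P_5 involve t:
2·Area = [((-12)·t − (-21)·23) + ((-21)·(-12) − (-25)·t)] + 527
       = 13·t + 1262 = 1535
⇒ t = 21.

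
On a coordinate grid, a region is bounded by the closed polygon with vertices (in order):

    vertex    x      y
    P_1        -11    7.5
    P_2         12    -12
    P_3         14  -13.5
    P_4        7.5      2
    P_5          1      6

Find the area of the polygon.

146.875

Apply the shoelace (surveyor's) formula: 2A = Σ (x_i·y_{i+1} − x_{i+1}·y_i), indices taken mod 5.
P_1→P_2: (-11)(-12) − (12)(7.5) = 42
P_2→P_3: (12)(-13.5) − (14)(-12) = 6
P_3→P_4: (14)(2) − (7.5)(-13.5) = 129.25
P_4→P_5: (7.5)(6) − (1)(2) = 43
P_5→P_1: (1)(7.5) − (-11)(6) = 73.5
Σ = 293.75
Area = |Σ|/2 = 146.875.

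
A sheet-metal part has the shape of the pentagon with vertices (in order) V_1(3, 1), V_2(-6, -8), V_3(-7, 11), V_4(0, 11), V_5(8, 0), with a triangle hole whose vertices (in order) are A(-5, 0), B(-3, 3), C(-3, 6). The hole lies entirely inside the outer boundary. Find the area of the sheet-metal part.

145.5

Outer boundary:
Cross-terms: -18, -122, -77, -88, 8  ⇒  Σ = -297
Area = |Σ|/2 = 148.5.
Hole:
Apply the shoelace (surveyor's) formula: 2A = Σ (x_i·y_{i+1} − x_{i+1}·y_i), indices taken mod 3.
Σ = (-15) + (-9) + (30) = 6
Area = |Σ|/2 = 3.
Net area = 148.5 − 3 = 145.5.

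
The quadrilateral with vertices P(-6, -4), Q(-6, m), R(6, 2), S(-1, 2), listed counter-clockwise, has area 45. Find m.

The doubled signed area Σ (x_i y_{i+1} − x_{i+1} y_i) is linear in m.
With m=0 it equals -6; the coefficient of m is -12 (from the two edges through Q).
So -12·m + -6 = 2·45 = 90 ⇒ m = -8.

-8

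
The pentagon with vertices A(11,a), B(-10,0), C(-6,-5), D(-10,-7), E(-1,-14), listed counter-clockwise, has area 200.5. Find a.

Write out the shoelace sum; only the two edges meeting at A involve a:
2·Area = [((-1)·a − 11·(-14)) + (11·0 − (-10)·a)] + 175
       = 9·a + 329 = 401
⇒ a = 8.

8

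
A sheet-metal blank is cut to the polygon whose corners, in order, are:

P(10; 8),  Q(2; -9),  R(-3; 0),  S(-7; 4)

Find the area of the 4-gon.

Σ = (-106) + (-27) + (-12) + (-96) = -241
Area = |Σ|/2 = 120.5.

120.5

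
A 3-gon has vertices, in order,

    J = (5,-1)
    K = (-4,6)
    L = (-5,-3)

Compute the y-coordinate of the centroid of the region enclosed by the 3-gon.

Apply Gauss's area formula. First the cross-terms c_i = x_i·y_{i+1} − x_{i+1}·y_i:
  26, 42, 20  ⇒  2A = 88, A = 44.
Then Σ (y_i + y_{i+1})·c_i = 176, so ȳ = 176 / (6·44) = 2/3.

2/3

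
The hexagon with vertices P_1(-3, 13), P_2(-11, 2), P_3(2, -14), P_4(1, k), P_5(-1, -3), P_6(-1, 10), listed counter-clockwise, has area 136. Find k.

-10

Write out the shoelace sum; only the two edges meeting at P_4 involve k:
2·Area = [(2·k − 1·(-14)) + (1·(-3) − (-1)·k)] + 291
       = 3·k + 302 = 272
⇒ k = -10.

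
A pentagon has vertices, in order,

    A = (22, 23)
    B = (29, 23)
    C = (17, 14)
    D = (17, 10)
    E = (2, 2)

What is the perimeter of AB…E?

|AB| = √((7)² + (0)²) = √49 = 7
|BC| = √((-12)² + (-9)²) = √225 = 15
|CD| = √((0)² + (-4)²) = √16 = 4
|DE| = √((-15)² + (-8)²) = √289 = 17
|EA| = √((20)² + (21)²) = √841 = 29
Perimeter = 7 + 15 + 4 + 17 + 29 = 72.

72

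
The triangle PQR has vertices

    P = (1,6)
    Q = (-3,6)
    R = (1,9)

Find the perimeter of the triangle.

12

|PQ| = √((-4)² + (0)²) = √16 = 4
|QR| = √((4)² + (3)²) = √25 = 5
|RP| = √((0)² + (-3)²) = √9 = 3
Perimeter = 4 + 5 + 3 = 12.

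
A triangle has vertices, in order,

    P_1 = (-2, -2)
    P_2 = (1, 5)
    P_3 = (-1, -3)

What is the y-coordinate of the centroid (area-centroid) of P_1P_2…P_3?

Apply the surveyor's formula. First the cross-terms c_i = x_i·y_{i+1} − x_{i+1}·y_i:
  -8, 2, -4  ⇒  2A = -10, A = -5.
Then Σ (y_i + y_{i+1})·c_i = 0, so ȳ = 0 / (6·(-5)) = 0.

0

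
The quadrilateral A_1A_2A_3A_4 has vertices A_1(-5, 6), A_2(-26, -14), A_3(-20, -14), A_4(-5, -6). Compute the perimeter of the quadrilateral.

64

|A_1A_2| = √((-21)² + (-20)²) = √841 = 29
|A_2A_3| = √((6)² + (0)²) = √36 = 6
|A_3A_4| = √((15)² + (8)²) = √289 = 17
|A_4A_1| = √((0)² + (12)²) = √144 = 12
Perimeter = 29 + 6 + 17 + 12 = 64.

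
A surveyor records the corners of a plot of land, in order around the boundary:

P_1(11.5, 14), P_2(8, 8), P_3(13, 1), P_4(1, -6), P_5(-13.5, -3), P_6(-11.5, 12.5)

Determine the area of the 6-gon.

Σ = (-20) + (-96) + (-79) + (-84) + (-203.25) + (-304.75) = -787
Area = |Σ|/2 = 393.5.

393.5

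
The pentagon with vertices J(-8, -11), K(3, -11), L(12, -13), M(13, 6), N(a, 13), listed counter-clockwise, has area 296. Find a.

8

The doubled signed area Σ (x_i y_{i+1} − x_{i+1} y_i) is linear in a.
With a=0 it equals 728; the coefficient of a is -17 (from the two edges through N).
So -17·a + 728 = 2·296 = 592 ⇒ a = 8.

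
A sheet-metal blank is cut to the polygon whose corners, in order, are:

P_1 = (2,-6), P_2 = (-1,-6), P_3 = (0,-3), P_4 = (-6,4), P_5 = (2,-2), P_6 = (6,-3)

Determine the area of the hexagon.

Apply the shoelace formula: 2A = Σ (x_i·y_{i+1} − x_{i+1}·y_i), indices taken mod 6.
Σ = (-18) + (3) + (-18) + (4) + (6) + (-30) = -53
Area = |Σ|/2 = 26.5.

26.5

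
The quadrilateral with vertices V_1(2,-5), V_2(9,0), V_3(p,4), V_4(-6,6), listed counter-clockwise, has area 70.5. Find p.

Write out the shoelace sum; only the two edges meeting at V_3 involve p:
2·Area = [(9·4 − p·0) + (p·6 − (-6)·4)] + 63
       = 6·p + 123 = 141
⇒ p = 3.

3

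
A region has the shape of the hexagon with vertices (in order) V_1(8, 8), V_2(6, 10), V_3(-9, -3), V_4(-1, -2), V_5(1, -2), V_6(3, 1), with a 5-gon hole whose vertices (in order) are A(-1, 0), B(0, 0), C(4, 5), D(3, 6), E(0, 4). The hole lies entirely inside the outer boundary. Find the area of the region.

60.5

Outer boundary:
V_1→V_2: (8)(10) − (6)(8) = 32
V_2→V_3: (6)(-3) − (-9)(10) = 72
V_3→V_4: (-9)(-2) − (-1)(-3) = 15
V_4→V_5: (-1)(-2) − (1)(-2) = 4
V_5→V_6: (1)(1) − (3)(-2) = 7
V_6→V_1: (3)(8) − (8)(1) = 16
Σ = 146
Area = |Σ|/2 = 73.
Hole:
Σ = (0) + (0) + (9) + (12) + (4) = 25
Area = |Σ|/2 = 12.5.
Net area = 73 − 12.5 = 60.5.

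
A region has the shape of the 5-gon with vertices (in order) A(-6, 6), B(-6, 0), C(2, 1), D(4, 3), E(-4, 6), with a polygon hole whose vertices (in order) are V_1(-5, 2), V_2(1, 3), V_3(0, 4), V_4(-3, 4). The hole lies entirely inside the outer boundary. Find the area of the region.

Outer boundary:
Apply the shoelace formula: 2A = Σ (x_i·y_{i+1} − x_{i+1}·y_i), indices taken mod 5.
Σ = (36) + (-6) + (2) + (36) + (12) = 80
Area = |Σ|/2 = 40.
Hole:
Apply Gauss's area formula: 2A = Σ (x_i·y_{i+1} − x_{i+1}·y_i), indices taken mod 4.
Σ = (-17) + (4) + (12) + (14) = 13
Area = |Σ|/2 = 6.5.
Net area = 40 − 6.5 = 33.5.

33.5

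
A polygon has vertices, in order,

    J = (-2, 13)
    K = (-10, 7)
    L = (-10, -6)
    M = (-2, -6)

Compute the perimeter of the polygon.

|JK| = √((-8)² + (-6)²) = √100 = 10
|KL| = √((0)² + (-13)²) = √169 = 13
|LM| = √((8)² + (0)²) = √64 = 8
|MJ| = √((0)² + (19)²) = √361 = 19
Perimeter = 10 + 13 + 8 + 19 = 50.

50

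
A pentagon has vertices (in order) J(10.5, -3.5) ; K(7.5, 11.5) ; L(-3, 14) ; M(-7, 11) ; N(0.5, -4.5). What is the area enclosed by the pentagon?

211.5

Apply Gauss's area formula: 2A = Σ (x_i·y_{i+1} − x_{i+1}·y_i), indices taken mod 5.
J→K: (10.5)(11.5) − (7.5)(-3.5) = 147
K→L: (7.5)(14) − (-3)(11.5) = 139.5
L→M: (-3)(11) − (-7)(14) = 65
M→N: (-7)(-4.5) − (0.5)(11) = 26
N→J: (0.5)(-3.5) − (10.5)(-4.5) = 45.5
Σ = 423
Area = |Σ|/2 = 211.5.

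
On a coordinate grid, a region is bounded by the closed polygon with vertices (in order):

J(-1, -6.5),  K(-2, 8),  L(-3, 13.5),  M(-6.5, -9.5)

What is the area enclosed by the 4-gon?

62.5

Σ = (-21) + (-3) + (116.25) + (32.75) = 125
Area = |Σ|/2 = 62.5.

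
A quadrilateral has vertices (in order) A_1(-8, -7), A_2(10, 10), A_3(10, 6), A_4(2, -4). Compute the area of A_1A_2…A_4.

Apply the shoelace formula: 2A = Σ (x_i·y_{i+1} − x_{i+1}·y_i), indices taken mod 4.
Σ = (-10) + (-40) + (-52) + (-46) = -148
Area = |Σ|/2 = 74.

74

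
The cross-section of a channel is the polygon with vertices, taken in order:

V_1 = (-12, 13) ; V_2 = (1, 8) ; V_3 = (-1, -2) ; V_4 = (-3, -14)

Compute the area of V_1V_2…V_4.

151

Apply the shoelace (surveyor's) formula: 2A = Σ (x_i·y_{i+1} − x_{i+1}·y_i), indices taken mod 4.
Σ = (-109) + (6) + (8) + (-207) = -302
Area = |Σ|/2 = 151.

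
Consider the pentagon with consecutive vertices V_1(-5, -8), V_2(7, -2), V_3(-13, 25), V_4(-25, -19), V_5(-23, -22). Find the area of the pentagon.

637

V_1→V_2: (-5)(-2) − (7)(-8) = 66
V_2→V_3: (7)(25) − (-13)(-2) = 149
V_3→V_4: (-13)(-19) − (-25)(25) = 872
V_4→V_5: (-25)(-22) − (-23)(-19) = 113
V_5→V_1: (-23)(-8) − (-5)(-22) = 74
Σ = 1274
Area = |Σ|/2 = 637.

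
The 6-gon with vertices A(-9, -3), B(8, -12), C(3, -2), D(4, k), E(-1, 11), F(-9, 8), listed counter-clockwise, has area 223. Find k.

13

The doubled signed area Σ (x_i y_{i+1} − x_{i+1} y_i) is linear in k.
With k=0 it equals 394; the coefficient of k is 4 (from the two edges through D).
So 4·k + 394 = 2·223 = 446 ⇒ k = 13.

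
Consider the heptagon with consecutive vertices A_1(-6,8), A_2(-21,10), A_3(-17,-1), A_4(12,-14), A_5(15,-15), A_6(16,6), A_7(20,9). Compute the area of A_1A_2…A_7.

573.5

Apply the surveyor's formula: 2A = Σ (x_i·y_{i+1} − x_{i+1}·y_i), indices taken mod 7.
Σ = (108) + (191) + (250) + (30) + (330) + (24) + (214) = 1147
Area = |Σ|/2 = 573.5.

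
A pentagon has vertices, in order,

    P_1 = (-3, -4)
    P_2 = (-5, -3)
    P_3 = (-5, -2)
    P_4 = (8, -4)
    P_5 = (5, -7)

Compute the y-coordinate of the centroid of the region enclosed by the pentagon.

Apply the shoelace formula. First the cross-terms c_i = x_i·y_{i+1} − x_{i+1}·y_i:
  -11, -5, 36, -36, -41  ⇒  2A = -57, A = -28.5.
Then Σ (y_i + y_{i+1})·c_i = 733, so ȳ = 733 / (6·(-28.5)) = -733/171.

-733/171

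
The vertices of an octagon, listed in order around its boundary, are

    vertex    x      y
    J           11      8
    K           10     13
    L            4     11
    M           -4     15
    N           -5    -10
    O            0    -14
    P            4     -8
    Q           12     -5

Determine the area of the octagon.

J→K: (11)(13) − (10)(8) = 63
K→L: (10)(11) − (4)(13) = 58
L→M: (4)(15) − (-4)(11) = 104
M→N: (-4)(-10) − (-5)(15) = 115
N→O: (-5)(-14) − (0)(-10) = 70
O→P: (0)(-8) − (4)(-14) = 56
P→Q: (4)(-5) − (12)(-8) = 76
Q→J: (12)(8) − (11)(-5) = 151
Σ = 693
Area = |Σ|/2 = 346.5.

346.5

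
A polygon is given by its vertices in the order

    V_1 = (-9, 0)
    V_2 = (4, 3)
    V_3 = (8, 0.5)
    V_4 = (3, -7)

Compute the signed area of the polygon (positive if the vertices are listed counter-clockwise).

-84.75

Σ = (-27) + (-22) + (-57.5) + (-63) = -169.5
Signed area = Σ/2 = -84.75 (negative ⇒ clockwise traversal).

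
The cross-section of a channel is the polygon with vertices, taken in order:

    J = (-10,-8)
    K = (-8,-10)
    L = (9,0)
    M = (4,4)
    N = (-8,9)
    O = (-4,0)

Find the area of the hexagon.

149

Apply Gauss's area formula: 2A = Σ (x_i·y_{i+1} − x_{i+1}·y_i), indices taken mod 6.
Σ = (36) + (90) + (36) + (68) + (36) + (32) = 298
Area = |Σ|/2 = 149.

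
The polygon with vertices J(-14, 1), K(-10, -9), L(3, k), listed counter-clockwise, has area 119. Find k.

18

Write out the shoelace sum; only the two edges meeting at L involve k:
2·Area = [((-10)·k − 3·(-9)) + (3·1 − (-14)·k)] + 136
       = 4·k + 166 = 238
⇒ k = 18.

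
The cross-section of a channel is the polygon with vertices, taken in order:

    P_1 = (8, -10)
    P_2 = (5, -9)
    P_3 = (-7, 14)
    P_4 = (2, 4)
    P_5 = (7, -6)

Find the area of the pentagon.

Σ = (-22) + (7) + (-56) + (-40) + (-22) = -133
Area = |Σ|/2 = 66.5.

66.5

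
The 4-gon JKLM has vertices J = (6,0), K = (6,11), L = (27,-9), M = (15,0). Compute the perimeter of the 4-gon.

|JK| = √((0)² + (11)²) = √121 = 11
|KL| = √((21)² + (-20)²) = √841 = 29
|LM| = √((-12)² + (9)²) = √225 = 15
|MJ| = √((-9)² + (0)²) = √81 = 9
Perimeter = 11 + 29 + 15 + 9 = 64.

64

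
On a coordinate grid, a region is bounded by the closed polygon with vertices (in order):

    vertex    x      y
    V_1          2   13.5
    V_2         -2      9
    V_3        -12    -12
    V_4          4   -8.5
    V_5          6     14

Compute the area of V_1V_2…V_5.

Apply the shoelace formula: 2A = Σ (x_i·y_{i+1} − x_{i+1}·y_i), indices taken mod 5.
Σ = (45) + (132) + (150) + (107) + (53) = 487
Area = |Σ|/2 = 243.5.

243.5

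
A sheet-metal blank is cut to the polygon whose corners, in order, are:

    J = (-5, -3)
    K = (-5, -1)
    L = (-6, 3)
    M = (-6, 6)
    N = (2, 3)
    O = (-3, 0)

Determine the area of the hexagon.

Apply the shoelace formula: 2A = Σ (x_i·y_{i+1} − x_{i+1}·y_i), indices taken mod 6.
Σ = (-10) + (-21) + (-18) + (-30) + (9) + (9) = -61
Area = |Σ|/2 = 30.5.

30.5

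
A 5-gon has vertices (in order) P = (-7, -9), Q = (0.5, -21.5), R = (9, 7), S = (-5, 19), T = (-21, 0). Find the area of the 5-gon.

573

Apply the shoelace (surveyor's) formula: 2A = Σ (x_i·y_{i+1} − x_{i+1}·y_i), indices taken mod 5.
P→Q: (-7)(-21.5) − (0.5)(-9) = 155
Q→R: (0.5)(7) − (9)(-21.5) = 197
R→S: (9)(19) − (-5)(7) = 206
S→T: (-5)(0) − (-21)(19) = 399
T→P: (-21)(-9) − (-7)(0) = 189
Σ = 1146
Area = |Σ|/2 = 573.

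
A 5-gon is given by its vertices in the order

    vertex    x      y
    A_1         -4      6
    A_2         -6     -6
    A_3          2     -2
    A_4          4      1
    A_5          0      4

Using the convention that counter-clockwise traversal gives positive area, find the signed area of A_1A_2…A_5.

63

Cross-terms: 60, 24, 10, 16, 16  ⇒  Σ = 126
Signed area = Σ/2 = 63 (positive ⇒ counter-clockwise traversal).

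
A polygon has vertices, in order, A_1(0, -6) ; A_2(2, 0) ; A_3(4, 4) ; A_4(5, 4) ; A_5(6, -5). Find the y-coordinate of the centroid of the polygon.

Apply Gauss's area formula. First the cross-terms c_i = x_i·y_{i+1} − x_{i+1}·y_i:
  12, 8, -4, -49, -36  ⇒  2A = -69, A = -34.5.
Then Σ (y_i + y_{i+1})·c_i = 373, so ȳ = 373 / (6·(-34.5)) = -373/207.

-373/207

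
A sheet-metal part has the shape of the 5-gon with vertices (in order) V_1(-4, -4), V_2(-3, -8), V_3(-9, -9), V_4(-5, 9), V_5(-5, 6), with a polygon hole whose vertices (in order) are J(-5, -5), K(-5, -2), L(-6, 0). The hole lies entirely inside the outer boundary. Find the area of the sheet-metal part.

Outer boundary:
Apply the shoelace (surveyor's) formula: 2A = Σ (x_i·y_{i+1} − x_{i+1}·y_i), indices taken mod 5.
Σ = (20) + (-45) + (-126) + (15) + (44) = -92
Area = |Σ|/2 = 46.
Hole:
Apply the surveyor's formula: 2A = Σ (x_i·y_{i+1} − x_{i+1}·y_i), indices taken mod 3.
Σ = (-15) + (-12) + (30) = 3
Area = |Σ|/2 = 1.5.
Net area = 46 − 1.5 = 44.5.

44.5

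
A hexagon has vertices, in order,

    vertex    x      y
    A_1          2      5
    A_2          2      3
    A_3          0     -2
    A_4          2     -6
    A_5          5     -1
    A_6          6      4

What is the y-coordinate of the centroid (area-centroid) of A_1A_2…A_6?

Apply the shoelace (surveyor's) formula. First the cross-terms c_i = x_i·y_{i+1} − x_{i+1}·y_i:
  -4, -4, 4, 28, 26, 22  ⇒  2A = 72, A = 36.
Then Σ (y_i + y_{i+1})·c_i = 12, so ȳ = 12 / (6·36) = 1/18.

1/18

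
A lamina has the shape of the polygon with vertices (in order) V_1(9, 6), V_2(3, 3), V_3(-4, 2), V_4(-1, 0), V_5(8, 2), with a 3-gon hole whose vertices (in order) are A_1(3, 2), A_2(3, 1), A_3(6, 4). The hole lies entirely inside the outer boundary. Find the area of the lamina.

Outer boundary:
Cross-terms: 9, 18, 2, -2, 30  ⇒  Σ = 57
Area = |Σ|/2 = 28.5.
Hole:
Cross-terms: -3, 6, 0  ⇒  Σ = 3
Area = |Σ|/2 = 1.5.
Net area = 28.5 − 1.5 = 27.

27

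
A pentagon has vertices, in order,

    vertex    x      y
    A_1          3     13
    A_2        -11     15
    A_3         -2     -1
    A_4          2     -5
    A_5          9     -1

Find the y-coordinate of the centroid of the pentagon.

579/101

Apply the surveyor's formula. First the cross-terms c_i = x_i·y_{i+1} − x_{i+1}·y_i:
  188, 41, 12, 43, 120  ⇒  2A = 404, A = 202.
Then Σ (y_i + y_{i+1})·c_i = 6948, so ȳ = 6948 / (6·202) = 579/101.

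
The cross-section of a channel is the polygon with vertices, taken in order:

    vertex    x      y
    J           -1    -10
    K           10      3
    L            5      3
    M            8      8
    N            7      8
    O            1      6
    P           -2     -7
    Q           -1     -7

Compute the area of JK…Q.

Apply the surveyor's formula: 2A = Σ (x_i·y_{i+1} − x_{i+1}·y_i), indices taken mod 8.
Σ = (97) + (15) + (16) + (8) + (34) + (5) + (7) + (3) = 185
Area = |Σ|/2 = 92.5.

92.5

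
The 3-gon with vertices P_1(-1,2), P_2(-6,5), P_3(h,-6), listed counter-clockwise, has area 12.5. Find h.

The doubled signed area Σ (x_i y_{i+1} − x_{i+1} y_i) is linear in h.
With h=0 it equals 37; the coefficient of h is -3 (from the two edges through P_3).
So -3·h + 37 = 2·12.5 = 25 ⇒ h = 4.

4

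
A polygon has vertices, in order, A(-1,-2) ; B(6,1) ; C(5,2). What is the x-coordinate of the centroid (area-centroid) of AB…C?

Apply Gauss's area formula. First the cross-terms c_i = x_i·y_{i+1} − x_{i+1}·y_i:
  11, 7, -8  ⇒  2A = 10, A = 5.
Then Σ (x_i + x_{i+1})·c_i = 100, so x̄ = 100 / (6·5) = 10/3.

10/3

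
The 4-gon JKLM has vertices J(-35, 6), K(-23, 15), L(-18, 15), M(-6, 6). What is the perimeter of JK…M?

64

|JK| = √((12)² + (9)²) = √225 = 15
|KL| = √((5)² + (0)²) = √25 = 5
|LM| = √((12)² + (-9)²) = √225 = 15
|MJ| = √((-29)² + (0)²) = √841 = 29
Perimeter = 15 + 5 + 15 + 29 = 64.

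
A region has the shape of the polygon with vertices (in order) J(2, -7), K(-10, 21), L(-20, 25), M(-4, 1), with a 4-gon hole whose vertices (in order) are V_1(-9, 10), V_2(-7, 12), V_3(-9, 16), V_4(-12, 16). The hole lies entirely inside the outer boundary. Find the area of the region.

109

Outer boundary:
J→K: (2)(21) − (-10)(-7) = -28
K→L: (-10)(25) − (-20)(21) = 170
L→M: (-20)(1) − (-4)(25) = 80
M→J: (-4)(-7) − (2)(1) = 26
Σ = 248
Area = |Σ|/2 = 124.
Hole:
V_1→V_2: (-9)(12) − (-7)(10) = -38
V_2→V_3: (-7)(16) − (-9)(12) = -4
V_3→V_4: (-9)(16) − (-12)(16) = 48
V_4→V_1: (-12)(10) − (-9)(16) = 24
Σ = 30
Area = |Σ|/2 = 15.
Net area = 124 − 15 = 109.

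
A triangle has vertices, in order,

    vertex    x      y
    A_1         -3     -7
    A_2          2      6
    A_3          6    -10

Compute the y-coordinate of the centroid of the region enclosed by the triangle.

-11/3

Apply the surveyor's formula. First the cross-terms c_i = x_i·y_{i+1} − x_{i+1}·y_i:
  -4, -56, -72  ⇒  2A = -132, A = -66.
Then Σ (y_i + y_{i+1})·c_i = 1452, so ȳ = 1452 / (6·(-66)) = -11/3.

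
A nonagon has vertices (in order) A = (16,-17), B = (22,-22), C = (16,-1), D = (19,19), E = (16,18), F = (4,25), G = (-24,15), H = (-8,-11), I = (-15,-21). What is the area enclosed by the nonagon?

1339.5

Cross-terms: 22, 330, 323, 38, 328, 660, 384, 3, 591  ⇒  Σ = 2679
Area = |Σ|/2 = 1339.5.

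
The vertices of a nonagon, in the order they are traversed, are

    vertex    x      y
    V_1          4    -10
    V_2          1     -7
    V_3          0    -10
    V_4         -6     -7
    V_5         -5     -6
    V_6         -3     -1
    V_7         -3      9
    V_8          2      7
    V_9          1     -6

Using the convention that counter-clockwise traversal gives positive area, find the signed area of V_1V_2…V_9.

-87

Apply the shoelace (surveyor's) formula: 2A = Σ (x_i·y_{i+1} − x_{i+1}·y_i), indices taken mod 9.
Σ = (-18) + (-10) + (-60) + (1) + (-13) + (-30) + (-39) + (-19) + (14) = -174
Signed area = Σ/2 = -87 (negative ⇒ clockwise traversal).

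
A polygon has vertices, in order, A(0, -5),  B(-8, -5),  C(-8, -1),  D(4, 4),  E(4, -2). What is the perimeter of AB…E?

36

|AB| = √((-8)² + (0)²) = √64 = 8
|BC| = √((0)² + (4)²) = √16 = 4
|CD| = √((12)² + (5)²) = √169 = 13
|DE| = √((0)² + (-6)²) = √36 = 6
|EA| = √((-4)² + (-3)²) = √25 = 5
Perimeter = 8 + 4 + 13 + 6 + 5 = 36.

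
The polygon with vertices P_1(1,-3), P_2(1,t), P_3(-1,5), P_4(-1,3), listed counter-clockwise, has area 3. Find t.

-2

The doubled signed area Σ (x_i y_{i+1} − x_{i+1} y_i) is linear in t.
With t=0 it equals 10; the coefficient of t is 2 (from the two edges through P_2).
So 2·t + 10 = 2·3 = 6 ⇒ t = -2.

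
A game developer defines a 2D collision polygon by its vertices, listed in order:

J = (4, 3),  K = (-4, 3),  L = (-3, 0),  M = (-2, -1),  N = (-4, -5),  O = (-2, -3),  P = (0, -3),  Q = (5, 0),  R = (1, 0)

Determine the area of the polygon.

Apply the shoelace (surveyor's) formula: 2A = Σ (x_i·y_{i+1} − x_{i+1}·y_i), indices taken mod 9.
Σ = (24) + (9) + (3) + (6) + (2) + (6) + (15) + (0) + (3) = 68
Area = |Σ|/2 = 34.

34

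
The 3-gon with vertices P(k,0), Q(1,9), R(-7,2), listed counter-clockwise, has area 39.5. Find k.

2

The doubled signed area Σ (x_i y_{i+1} − x_{i+1} y_i) is linear in k.
With k=0 it equals 65; the coefficient of k is 7 (from the two edges through P).
So 7·k + 65 = 2·39.5 = 79 ⇒ k = 2.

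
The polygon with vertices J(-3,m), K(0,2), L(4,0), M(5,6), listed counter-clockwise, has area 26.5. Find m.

The doubled signed area Σ (x_i y_{i+1} − x_{i+1} y_i) is linear in m.
With m=0 it equals 28; the coefficient of m is 5 (from the two edges through J).
So 5·m + 28 = 2·26.5 = 53 ⇒ m = 5.

5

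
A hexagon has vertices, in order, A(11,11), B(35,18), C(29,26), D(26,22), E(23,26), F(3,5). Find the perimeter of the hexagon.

84

|AB| = √((24)² + (7)²) = √625 = 25
|BC| = √((-6)² + (8)²) = √100 = 10
|CD| = √((-3)² + (-4)²) = √25 = 5
|DE| = √((-3)² + (4)²) = √25 = 5
|EF| = √((-20)² + (-21)²) = √841 = 29
|FA| = √((8)² + (6)²) = √100 = 10
Perimeter = 25 + 10 + 5 + 5 + 29 + 10 = 84.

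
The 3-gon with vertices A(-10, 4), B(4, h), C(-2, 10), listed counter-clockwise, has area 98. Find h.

-10

Write out the shoelace sum; only the two edges meeting at B involve h:
2·Area = [((-10)·h − 4·4) + (4·10 − (-2)·h)] + 92
       = -8·h + 116 = 196
⇒ h = -10.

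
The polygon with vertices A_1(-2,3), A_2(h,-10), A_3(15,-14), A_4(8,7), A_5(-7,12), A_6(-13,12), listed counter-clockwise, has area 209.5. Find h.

The doubled signed area Σ (x_i y_{i+1} − x_{i+1} y_i) is linear in h.
With h=0 it equals 589; the coefficient of h is -17 (from the two edges through A_2).
So -17·h + 589 = 2·209.5 = 419 ⇒ h = 10.

10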